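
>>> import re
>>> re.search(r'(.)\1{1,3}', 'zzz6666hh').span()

(0, 3)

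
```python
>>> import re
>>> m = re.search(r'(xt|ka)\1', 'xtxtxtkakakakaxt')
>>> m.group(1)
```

'xt'

`\1` is not a pattern — it's the concrete string captured by group 1, re-applied verbatim.
Unlike `match`, `search` isn't anchored — it looks for the pattern anywhere in the string.
The match spans [0:4] → 'xtxt'.
Captured: group 1 = 'xt'.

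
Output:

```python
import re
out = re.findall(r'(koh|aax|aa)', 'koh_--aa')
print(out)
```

['koh', 'aa']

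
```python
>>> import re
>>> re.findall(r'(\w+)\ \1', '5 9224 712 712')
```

['712']

The backreference `\1` re-matches whatever the first group consumed, character for character.
Matches: at [7:14] match '712 712', group 1 = '712'.
Because there's exactly one group, `findall` drops the full match and keeps group 1 from the one hit.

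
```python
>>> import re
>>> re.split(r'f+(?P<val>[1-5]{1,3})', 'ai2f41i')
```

['ai2', '41', 'i']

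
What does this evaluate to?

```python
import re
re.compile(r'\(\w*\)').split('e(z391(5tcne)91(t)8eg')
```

['e(z391', '91', '8eg']

The string is cut at each match, leaving 3 pieces.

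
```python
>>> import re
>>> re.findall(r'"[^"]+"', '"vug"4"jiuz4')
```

['"vug"']

Walking the string: at [0:5] → '"vug"'.
`findall` yields the raw match text (1 of them) because the pattern has no groups.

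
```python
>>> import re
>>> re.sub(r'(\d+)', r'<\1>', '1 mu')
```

'<1> mu'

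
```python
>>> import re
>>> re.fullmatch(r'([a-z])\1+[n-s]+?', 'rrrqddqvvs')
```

None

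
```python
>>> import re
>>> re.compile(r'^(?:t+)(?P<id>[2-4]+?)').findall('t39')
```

One capturing group, so `findall` returns just the captured substring from the one match — 1 in all.

['3']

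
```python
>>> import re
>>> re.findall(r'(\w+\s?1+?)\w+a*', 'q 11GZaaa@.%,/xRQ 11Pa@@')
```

Pattern: one or more of a word character, then optionally whitespace, then one or more of the literal '1' (lazy) (captured); then one or more of a word character, then zero or more of the literal 'a'.
A non-greedy quantifier consumes as few characters as it can — just enough that the remainder of the pattern still matches from where it stops; whatever follows it matches normally.
Walking the string: at [0:9] match 'q 11GZaaa', group 1 = 'q 1'; at [14:22] match 'xRQ 11Pa', group 1 = 'xRQ 1'.
Because there's exactly one group, `findall` drops the full match and keeps group 1 from each hit.

['q 1', 'xRQ 1']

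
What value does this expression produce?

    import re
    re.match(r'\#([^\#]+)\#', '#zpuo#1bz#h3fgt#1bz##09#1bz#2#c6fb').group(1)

'zpuo'

`match` is anchored at position 0; if the pattern doesn't fit there, it returns None.
The match spans [0:6] → '#zpuo#'.
Captured: group 1 = 'zpuo'.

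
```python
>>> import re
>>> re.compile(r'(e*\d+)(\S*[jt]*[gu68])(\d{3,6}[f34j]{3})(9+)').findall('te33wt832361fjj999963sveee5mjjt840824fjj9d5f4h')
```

[('e33', 'wt832361fjj999963sveee5mjjt8', '40824fjj', '9')]

Pattern: zero or more of the literal 'e', then one or more of a digit (captured); then zero or more of a non-whitespace character, then zero or more of one of [jt], then one of [gu68] (captured); then 3 to 6 of a digit, then exactly 3 of one of [f34j] (captured); then one or more of a literal '9' (captured).
Scanning left to right: at [1:41] match 'e33wt832361fjj999963sveee5mjjt840824fjj9', groups = ('e33', 'wt832361fjj999963sveee5mjjt8', '40824fjj', '9').
With 4 capturing groups, `findall` returns a 4-tuple per match.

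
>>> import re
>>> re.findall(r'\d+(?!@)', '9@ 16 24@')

Because the assertion is negative and zero-width, positions next to the forbidden text are skipped.
Since nothing is captured, `findall` lists the 2 matched substrings directly.

['16', '2']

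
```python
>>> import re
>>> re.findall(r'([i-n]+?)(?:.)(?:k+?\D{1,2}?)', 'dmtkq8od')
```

['m']

The pattern matches one or more of a character in [i-n] (lazy) (captured); then any character (non-capturing group); then one or more of the literal 'k' (lazy), then 1 to 2 of a non-digit (lazy) (non-capturing group).
Scanning left to right: at [1:5] match 'mtkq', group 1 = 'm'.
With a single group, `findall` returns only what that group captured — 1 item.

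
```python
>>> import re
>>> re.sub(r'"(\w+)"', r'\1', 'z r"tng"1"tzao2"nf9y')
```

'z rtng1tzao2nf9y'

`\1` in the replacement pulls in group 1's text for each match.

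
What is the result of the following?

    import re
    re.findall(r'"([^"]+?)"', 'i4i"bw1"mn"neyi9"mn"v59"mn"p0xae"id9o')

['bw1', 'neyi9', 'v59', 'p0xae']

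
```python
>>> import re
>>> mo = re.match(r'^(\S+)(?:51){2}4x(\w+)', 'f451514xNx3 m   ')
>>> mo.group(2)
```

The match spans [0:11] → 'f451514xNx3'.
Captured: group 1 = 'f4', group 2 = 'Nx3'.

'Nx3'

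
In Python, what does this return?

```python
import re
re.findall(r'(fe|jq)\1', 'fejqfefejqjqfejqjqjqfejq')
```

['fe', 'jq', 'jq']

A backreference is literal: `\1` must see the identical characters the first group matched.
Scanning left to right: at [4:8] match 'fefe', group 1 = 'fe'; at [8:12] match 'jqjq', group 1 = 'jq'; at [14:18] match 'jqjq', group 1 = 'jq'.
`findall` collects group 1 from each match (3 total).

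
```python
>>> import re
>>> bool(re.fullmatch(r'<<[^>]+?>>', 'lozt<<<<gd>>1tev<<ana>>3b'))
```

False

For `fullmatch`, every character of the input must be accounted for by the pattern.
Here there's no way to consume every character, so the call returns None, and `bool(None)` is False.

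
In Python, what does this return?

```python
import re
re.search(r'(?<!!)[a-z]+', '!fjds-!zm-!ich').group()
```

'jds'

A negative assertion filters positions out without eating any characters.
The match spans [2:5] → 'jds'.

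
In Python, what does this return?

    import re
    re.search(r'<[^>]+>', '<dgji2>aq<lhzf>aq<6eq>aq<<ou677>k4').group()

'<dgji2>'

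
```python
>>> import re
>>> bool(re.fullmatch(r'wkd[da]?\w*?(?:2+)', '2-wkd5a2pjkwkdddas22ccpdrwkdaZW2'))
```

False

Pattern: the literal 'wkd', then optionally one of [da], then zero or more of a word character (lazy); then one or more of a literal '2' (non-capturing group).
`fullmatch` succeeds only if the pattern covers the string from start to end.
Here there's no way to consume every character, so the call returns None, and `bool(None)` is False.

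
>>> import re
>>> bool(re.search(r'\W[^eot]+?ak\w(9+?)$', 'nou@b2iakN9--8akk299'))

This matches a non-word character, then one or more of any character except [eot] (lazy); then the literal 'ak', then a word character; then one or more of a literal '9' (lazy) (captured); then anchored at the end.
Unlike `match`, `search` isn't anchored — it looks for the pattern anywhere in the string.
Here the pattern never matches, so the call returns None, and `bool(None)` is False.

False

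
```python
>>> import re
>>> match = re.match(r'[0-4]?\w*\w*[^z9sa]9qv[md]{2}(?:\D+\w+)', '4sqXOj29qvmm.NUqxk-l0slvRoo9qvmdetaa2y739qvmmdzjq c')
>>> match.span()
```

The pattern matches optionally a character in [0-4], then zero or more of a word character; then zero or more of a word character, then any character except [z9sa]; then the literal '9qv', then exactly 2 of one of [md]; then one or more of a non-digit, then one or more of a word character (non-capturing group).
`re.match` won't scan ahead — the pattern has to work from the very first character.
The match spans [0:49] → '4sqXOj29qvmm.NUqxk-l0slvRoo9qvmdetaa2y739qvmmdzjq'.

(0, 49)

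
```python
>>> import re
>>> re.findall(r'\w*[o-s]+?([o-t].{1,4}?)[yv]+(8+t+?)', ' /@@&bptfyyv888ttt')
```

The pattern matches zero or more of a word character, then one or more of a character in [o-s] (lazy); then a character in [o-t], then 1 to 4 of any character (lazy) (captured); then one or more of one of [yv]; then one or more of the literal '8', then one or more of the literal 't' (lazy) (captured).
A `+?`/`*?`/`{m,n}?` starts at its minimum and grows only as far as needed for what follows to match.
Matches: at [5:16] match 'bptfyyv888t', groups = ('tf', '888t').
With 2 capturing groups, `findall` returns a 2-tuple per match.

[('tf', '888t')]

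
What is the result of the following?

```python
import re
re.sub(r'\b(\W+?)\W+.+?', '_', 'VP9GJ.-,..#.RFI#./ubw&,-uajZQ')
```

'VP9GJ_FI_bw_ajZQ'

The pattern matches a word boundary (`\b`, zero-width); then one or more of a non-word character (lazy) (captured); then one or more of a non-word character, then one or more of any character (lazy).
With the lazy modifier that quantifier settles for the fewest repetitions that let the rest of the pattern succeed (the atoms after it are unaffected and can still be greedy).
Matches: at [5:13] → '.-,..#.R'; at [15:19] → '#./u'; at [21:25] → '&,-u'.
Every occurrence is swapped for '_'.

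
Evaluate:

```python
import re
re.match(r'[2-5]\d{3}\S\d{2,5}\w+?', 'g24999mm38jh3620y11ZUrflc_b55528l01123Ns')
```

None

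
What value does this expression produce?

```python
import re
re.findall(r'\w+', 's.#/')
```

This matches one or more of a word character.
Scanning left to right: at [0:1] → 's'.
No capturing groups, so `findall` returns the 1 full match string.

['s']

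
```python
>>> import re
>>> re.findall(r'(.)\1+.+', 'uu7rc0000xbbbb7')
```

['u']

A backreference is literal: `\1` must see the identical characters the first group matched.
Walking the string: at [0:15] match 'uu7rc0000xbbbb7', group 1 = 'u'.
With a single group, `findall` returns only what that group captured — 1 item.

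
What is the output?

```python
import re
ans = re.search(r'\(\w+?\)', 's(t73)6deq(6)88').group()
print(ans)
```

The match spans [1:6] → '(t73)'.

(t73)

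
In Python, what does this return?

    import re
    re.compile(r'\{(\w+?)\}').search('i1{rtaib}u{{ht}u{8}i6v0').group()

'{rtaib}'

`re.search` scans for the first position where the pattern succeeds.
The match spans [2:9] → '{rtaib}'.
Captured: group 1 = 'rtaib'.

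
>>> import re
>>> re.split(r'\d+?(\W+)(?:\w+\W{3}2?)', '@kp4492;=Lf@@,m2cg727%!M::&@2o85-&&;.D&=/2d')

['@kp', ';=', 'm2cg', '%!', '@2o', '-&&;.', 'd']

This matches one or more of a digit (lazy); then one or more of a non-word character (captured); then one or more of a word character, then exactly 3 of a non-word character, then optionally the literal '2' (non-capturing group).
Matches to split on: at [3:14] → '4492;=Lf@@,'; at [18:27] → '727%!M::&'; at [30:42] → '85-&&;.D&=/2'.
The group in the pattern means `split` returns the separators' captures alongside the pieces.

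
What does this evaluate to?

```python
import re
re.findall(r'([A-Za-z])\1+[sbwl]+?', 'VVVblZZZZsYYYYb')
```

The backreference `\1` re-matches whatever the first group consumed, character for character.
One capturing group, so `findall` returns just the captured substring from each match — 3 in all.

['V', 'Z', 'Y']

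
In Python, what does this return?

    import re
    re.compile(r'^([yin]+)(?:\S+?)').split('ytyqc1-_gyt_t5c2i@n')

A non-greedy quantifier consumes as few characters as it can — just enough that the remainder of the pattern still matches from where it stops; whatever follows it matches normally.
Because the pattern has a capturing group, `split` also inserts each captured text between the pieces.

['', 'y', 'yqc1-_gyt_t5c2i@n']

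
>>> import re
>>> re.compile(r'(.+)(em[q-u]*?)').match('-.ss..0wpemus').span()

`re.match` won't scan ahead — the pattern has to work from the very first character.
The match spans [0:11] → '-.ss..0wpem'.

(0, 11)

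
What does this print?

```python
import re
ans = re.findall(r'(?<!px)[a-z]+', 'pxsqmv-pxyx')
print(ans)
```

A negative assertion filters positions out without eating any characters.
Walking the string: at [0:6] → 'pxsqmv'; at [7:11] → 'pxyx'.
With no groups in the pattern, `findall` gives back each whole match — 2 here.

['pxsqmv', 'pxyx']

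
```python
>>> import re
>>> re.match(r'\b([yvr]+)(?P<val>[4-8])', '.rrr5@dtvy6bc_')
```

None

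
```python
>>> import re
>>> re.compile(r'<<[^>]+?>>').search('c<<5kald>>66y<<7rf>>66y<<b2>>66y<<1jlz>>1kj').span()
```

The match spans [1:10] → '<<5kald>>'.

(1, 10)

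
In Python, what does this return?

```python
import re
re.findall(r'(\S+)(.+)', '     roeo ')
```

[('roeo', ' ')]

With 2 capturing groups, `findall` returns a 2-tuple per match.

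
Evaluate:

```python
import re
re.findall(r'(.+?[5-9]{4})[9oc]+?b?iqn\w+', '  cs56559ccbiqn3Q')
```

['  cs5655']

One capturing group, so `findall` returns just the captured substring from the one match — 1 in all.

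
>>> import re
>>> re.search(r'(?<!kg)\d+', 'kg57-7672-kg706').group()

'7'

`(?!…)`/`(?<!…)` only lets a position through if the neighbouring text does NOT match; no characters are consumed.
The match spans [3:4] → '7'.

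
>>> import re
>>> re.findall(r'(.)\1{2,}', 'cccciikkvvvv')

After group 1 captures some text, `\1` only succeeds where that same text appears again.
Scanning left to right: at [0:4] match 'cccc', group 1 = 'c'; at [8:12] match 'vvvv', group 1 = 'v'.
`findall` collects group 1 from each match (2 total).

['c', 'v']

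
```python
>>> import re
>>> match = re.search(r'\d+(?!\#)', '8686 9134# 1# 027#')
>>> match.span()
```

(0, 4)

`(?!…)`/`(?<!…)` only lets a position through if the neighbouring text does NOT match; no characters are consumed.
The match spans [0:4] → '8686'.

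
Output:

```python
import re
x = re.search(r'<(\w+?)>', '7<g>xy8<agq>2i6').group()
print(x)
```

<g>

`re.search` scans for the first position where the pattern succeeds.
The match spans [1:4] → '<g>'.
Captured: group 1 = 'g'.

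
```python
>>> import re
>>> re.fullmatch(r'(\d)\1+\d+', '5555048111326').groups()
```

('5',)

The match spans [0:13] → '5555048111326'.
Captured: group 1 = '5'.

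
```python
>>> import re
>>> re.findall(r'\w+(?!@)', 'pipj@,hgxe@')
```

Because the assertion is negative and zero-width, positions next to the forbidden text are skipped.
Matches: at [0:3] → 'pip'; at [6:9] → 'hgx'.
`findall` yields the raw match text (2 of them) because the pattern has no groups.

['pip', 'hgx']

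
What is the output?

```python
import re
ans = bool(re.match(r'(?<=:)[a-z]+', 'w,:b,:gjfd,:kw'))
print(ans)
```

The positive lookaround only admits positions where the adjacent text matches; those characters stay outside the span.
`re.match` won't scan ahead — the pattern has to work from the very first character.
Here the pattern fails at index 0, so the call returns None, and `bool(None)` is False.

False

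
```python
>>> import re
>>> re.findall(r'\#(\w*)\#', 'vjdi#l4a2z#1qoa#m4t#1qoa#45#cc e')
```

Matches: at [4:11] match '#l4a2z#', group 1 = 'l4a2z'; at [15:20] match '#m4t#', group 1 = 'm4t'; at [24:28] match '#45#', group 1 = '45'.
With a single group, `findall` returns only what that group captured — 3 items.

['l4a2z', 'm4t', '45']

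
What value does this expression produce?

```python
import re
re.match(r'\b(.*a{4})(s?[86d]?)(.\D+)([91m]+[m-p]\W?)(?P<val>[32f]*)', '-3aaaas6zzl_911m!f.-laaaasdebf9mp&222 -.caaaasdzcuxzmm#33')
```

None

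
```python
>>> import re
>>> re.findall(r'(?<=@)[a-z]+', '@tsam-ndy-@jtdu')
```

The positive lookaround only admits positions where the adjacent text matches; those characters stay outside the span.
Matches: at [1:5] → 'tsam'; at [11:15] → 'jtdu'.
No capturing groups, so `findall` returns the 2 full match strings.

['tsam', 'jtdu']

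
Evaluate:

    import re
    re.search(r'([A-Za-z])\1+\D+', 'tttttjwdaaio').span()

(0, 12)

`\1` has to match the exact text group 1 already captured.
`re.search` tries every starting position until one works.
The match spans [0:12] → 'tttttjwdaaio'.
Captured: group 1 = 't'.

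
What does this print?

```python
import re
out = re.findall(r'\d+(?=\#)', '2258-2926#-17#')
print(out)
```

['2926', '17']

The lookaround is zero-width — it requires the adjacent text to match without consuming it, so the asserted text isn't part of the match.
With no groups in the pattern, `findall` gives back each whole match — 2 here.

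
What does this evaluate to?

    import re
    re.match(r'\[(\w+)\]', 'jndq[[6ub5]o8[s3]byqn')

With `match`, the pattern is implicitly anchored at the beginning.
Here the pattern fails at index 0, so the call returns None.

None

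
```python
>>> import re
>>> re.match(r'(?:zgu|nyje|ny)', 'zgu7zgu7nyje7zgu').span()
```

(0, 3)

`match` is anchored at position 0; if the pattern doesn't fit there, it returns None.
The match spans [0:3] → 'zgu'.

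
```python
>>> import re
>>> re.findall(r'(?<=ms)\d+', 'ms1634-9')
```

['1634']

The `(?=…)`/`(?<=…)` assertion just peeks at neighbouring text; it doesn't advance the match position.
`findall` yields the raw match text (1 of them) because the pattern has no groups.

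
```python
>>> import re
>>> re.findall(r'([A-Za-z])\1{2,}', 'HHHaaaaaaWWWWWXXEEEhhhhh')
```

`\1` has to match the exact text group 1 already captured.
Walking the string: at [0:3] match 'HHH', group 1 = 'H'; at [3:9] match 'aaaaaa', group 1 = 'a'; at [9:14] match 'WWWWW', group 1 = 'W'; at [16:19] match 'EEE', group 1 = 'E'; at [19:24] match 'hhhhh', group 1 = 'h'.
One capturing group, so `findall` returns just the captured substring from each match — 5 in all.

['H', 'a', 'W', 'E', 'h']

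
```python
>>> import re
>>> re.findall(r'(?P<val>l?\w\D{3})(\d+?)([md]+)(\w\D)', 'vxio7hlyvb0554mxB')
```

[('lyvb', '0554', 'm', 'xB')]

4 groups means the one result is a tuple of 4 captured strings — 1 here.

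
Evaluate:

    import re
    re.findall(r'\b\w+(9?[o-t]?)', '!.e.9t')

Pattern: a word boundary (`\b`, zero-width); then one or more of a word character; then optionally the literal '9', then optionally a character in [o-t] (captured).
Scanning left to right: at [2:3] match 'e', group 1 = ''; at [4:6] match '9t', group 1 = ''.
`findall` collects group 1 from each match (2 total).

['', '']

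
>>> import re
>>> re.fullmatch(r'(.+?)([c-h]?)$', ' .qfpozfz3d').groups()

(' .qfpozfz3', 'd')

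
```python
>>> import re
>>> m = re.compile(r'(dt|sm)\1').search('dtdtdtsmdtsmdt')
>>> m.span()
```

`\1` is not a pattern — it's the concrete string captured by group 1, re-applied verbatim.
The match spans [0:4] → 'dtdt'.

(0, 4)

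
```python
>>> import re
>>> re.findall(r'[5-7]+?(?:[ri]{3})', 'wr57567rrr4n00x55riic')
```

Since nothing is captured, `findall` lists the 2 matched substrings directly.

['57567rrr', '55rii']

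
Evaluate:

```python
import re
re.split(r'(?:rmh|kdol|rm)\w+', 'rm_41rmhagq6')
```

Each match becomes a cut point; 2 segments remain.

['', '']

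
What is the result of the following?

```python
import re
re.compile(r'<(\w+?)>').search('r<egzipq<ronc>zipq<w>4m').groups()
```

The match spans [8:14] → '<ronc>'.
Captured: group 1 = 'ronc'.

('ronc',)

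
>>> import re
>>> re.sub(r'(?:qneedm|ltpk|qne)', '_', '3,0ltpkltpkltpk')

'3,0___'

Every occurrence is swapped for '_'.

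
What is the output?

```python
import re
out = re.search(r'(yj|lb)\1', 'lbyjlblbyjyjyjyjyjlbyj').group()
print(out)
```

`\1` is not a pattern — it's the concrete string captured by group 1, re-applied verbatim.
The match spans [4:8] → 'lblb'.

lblb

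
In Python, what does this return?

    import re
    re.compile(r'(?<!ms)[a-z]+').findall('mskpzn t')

['mskpzn', 't']

`(?!…)`/`(?<!…)` only lets a position through if the neighbouring text does NOT match; no characters are consumed.
Matches: at [0:6] → 'mskpzn'; at [7:8] → 't'.
Since nothing is captured, `findall` lists the 2 matched substrings directly.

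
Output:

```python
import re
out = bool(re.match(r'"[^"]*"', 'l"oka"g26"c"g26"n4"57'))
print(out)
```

False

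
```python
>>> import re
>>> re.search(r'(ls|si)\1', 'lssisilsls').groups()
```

`\1` is not a pattern — it's the concrete string captured by group 1, re-applied verbatim.
`re.search` tries every starting position until one works.
The match spans [2:6] → 'sisi'.
Captured: group 1 = 'si'.

('si',)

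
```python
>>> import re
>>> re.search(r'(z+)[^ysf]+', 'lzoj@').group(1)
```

The match spans [1:5] → 'zoj@'.
Captured: group 1 = 'z'.

'z'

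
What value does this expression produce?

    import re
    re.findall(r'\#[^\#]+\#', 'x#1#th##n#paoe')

Walking the string: at [1:4] → '#1#'; at [7:10] → '#n#'.
No capturing groups, so `findall` returns the 2 full match strings.

['#1#', '#n#']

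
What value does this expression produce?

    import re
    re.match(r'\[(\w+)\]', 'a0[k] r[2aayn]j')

None

`match` is anchored at position 0; if the pattern doesn't fit there, it returns None.
Here the string doesn't start with a match, so the call returns None.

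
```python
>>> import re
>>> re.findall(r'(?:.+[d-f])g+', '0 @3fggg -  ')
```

['0 @3fggg']

The pattern matches one or more of any character, then a character in [d-f] (non-capturing group); then one or more of a literal 'g'.
Walking the string: at [0:8] → '0 @3fggg'.
`findall` yields the raw match text (1 of them) because the pattern has no groups.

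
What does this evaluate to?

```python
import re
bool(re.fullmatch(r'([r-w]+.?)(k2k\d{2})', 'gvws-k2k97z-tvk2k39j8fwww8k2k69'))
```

False

This matches one or more of a character in [r-w], then optionally any character (captured); then the literal 'k2k', then exactly 2 of a digit (captured).
`re.fullmatch` is like wrapping the pattern in `^…$` (in single-line mode).
Here the pattern can't cover the whole string, so the call returns None, and `bool(None)` is False.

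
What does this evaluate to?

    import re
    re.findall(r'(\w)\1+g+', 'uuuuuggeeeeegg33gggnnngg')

The backreference `\1` re-matches whatever the first group consumed, character for character.
One capturing group, so `findall` returns just the captured substring from each match — 4 in all.

['u', 'e', '3', 'n']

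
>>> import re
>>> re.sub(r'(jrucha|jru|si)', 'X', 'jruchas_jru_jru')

'Xs_X_X'

`|` is ordered: at each position the engine commits to the first alternative that works.
Matches: at [0:6] → 'jrucha'; at [8:11] → 'jru'; at [12:15] → 'jru'.
Every occurrence is swapped for 'X'.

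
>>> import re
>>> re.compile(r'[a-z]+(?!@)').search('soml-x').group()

The negative lookaround is zero-width — it rules out positions where the adjacent text would match, without consuming anything.
The match spans [0:4] → 'soml'.

'soml'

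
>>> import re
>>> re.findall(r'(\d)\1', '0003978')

['0']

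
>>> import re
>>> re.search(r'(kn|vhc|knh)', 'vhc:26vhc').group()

'vhc'

`re.search` tries every starting position until one works.
The match spans [0:3] → 'vhc'.
Captured: group 1 = 'vhc'.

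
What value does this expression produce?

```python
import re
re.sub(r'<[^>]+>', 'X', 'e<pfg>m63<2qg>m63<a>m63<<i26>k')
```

'eXm63Xm63Xm63Xk'

Matches: at [1:6] → '<pfg>'; at [9:14] → '<2qg>'; at [17:20] → '<a>'; at [23:29] → '<<i26>'.
Every occurrence is swapped for 'X'.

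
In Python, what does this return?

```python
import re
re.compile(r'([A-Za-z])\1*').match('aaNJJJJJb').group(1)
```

'a'

The backreference `\1` re-matches whatever the first group consumed, character for character.
With `match`, the pattern is implicitly anchored at the beginning.
The match spans [0:2] → 'aa'.
Captured: group 1 = 'a'.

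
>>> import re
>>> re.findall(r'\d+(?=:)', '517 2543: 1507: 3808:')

['2543', '1507', '3808']

The positive lookaround only admits positions where the adjacent text matches; those characters stay outside the span.
Since nothing is captured, `findall` lists the 3 matched substrings directly.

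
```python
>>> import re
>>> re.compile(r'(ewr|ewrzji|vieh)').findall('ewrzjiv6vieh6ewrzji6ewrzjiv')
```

['ewr', 'vieh', 'ewr', 'ewr']

The regex engine tests alternatives in the order written; an earlier branch that matches wins even if a later one would match more.
Matches: at [0:3] match 'ewr', group 1 = 'ewr'; at [8:12] match 'vieh', group 1 = 'vieh'; at [13:16] match 'ewr', group 1 = 'ewr'; at [20:23] match 'ewr', group 1 = 'ewr'.
`findall` collects group 1 from each match (4 total).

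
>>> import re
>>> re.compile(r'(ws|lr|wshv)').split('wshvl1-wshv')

['', 'ws', 'hvl1-', 'ws', 'hv']

Alternation isn't longest-match — the leftmost alternative that fits at this position is chosen.
Because the pattern has a capturing group, `split` also inserts each captured text between the pieces.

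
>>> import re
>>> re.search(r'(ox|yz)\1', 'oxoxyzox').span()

(0, 4)

A backreference is literal: `\1` must see the identical characters the first group matched.
`search` walks the string left to right and returns the first match it finds.
The match spans [0:4] → 'oxox'.
Captured: group 1 = 'ox'.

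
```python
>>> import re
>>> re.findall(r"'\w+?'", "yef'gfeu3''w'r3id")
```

["'gfeu3'", "'w'"]

No capturing groups, so `findall` returns the 2 full match strings.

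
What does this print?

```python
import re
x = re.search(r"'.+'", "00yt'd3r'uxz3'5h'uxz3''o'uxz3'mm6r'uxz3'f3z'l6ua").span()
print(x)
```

(4, 44)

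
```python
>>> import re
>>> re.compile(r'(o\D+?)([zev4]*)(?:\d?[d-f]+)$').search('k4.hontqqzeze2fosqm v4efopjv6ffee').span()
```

(24, 33)

The match spans [24:33] → 'opjv6ffee'.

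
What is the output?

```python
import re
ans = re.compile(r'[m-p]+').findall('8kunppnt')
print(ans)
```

With no groups in the pattern, `findall` gives back each whole match — 1 here.

['nppn']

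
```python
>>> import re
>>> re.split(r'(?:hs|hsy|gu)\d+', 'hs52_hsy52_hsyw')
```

Matches to split on: at [0:4] → 'hs52'; at [5:10] → 'hsy52'.
The string is cut at each match, leaving 3 pieces.

['', '_', '_hsyw']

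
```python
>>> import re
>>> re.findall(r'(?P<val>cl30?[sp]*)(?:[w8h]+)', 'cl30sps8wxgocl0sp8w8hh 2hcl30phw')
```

['cl30sps', 'cl30p']

Pattern: the literal 'cl3', then optionally the literal '0', then zero or more of one of [sp] (captured as 'val'); then one or more of one of [w8h] (non-capturing group).
Walking the string: at [0:9] match 'cl30sps8w', group 1 = 'cl30sps'; at [25:32] match 'cl30phw', group 1 = 'cl30p'.
Because there's exactly one group, `findall` drops the full match and keeps group 1 from each hit.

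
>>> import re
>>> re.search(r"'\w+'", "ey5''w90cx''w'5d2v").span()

(4, 11)

`re.search` tries every starting position until one works.
The match spans [4:11] → "'w90cx'".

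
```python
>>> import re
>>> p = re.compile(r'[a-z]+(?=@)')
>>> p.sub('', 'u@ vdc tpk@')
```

The positive lookaround only admits positions where the adjacent text matches; those characters stay outside the span.
Every occurrence is swapped for ''.

'@ vdc @'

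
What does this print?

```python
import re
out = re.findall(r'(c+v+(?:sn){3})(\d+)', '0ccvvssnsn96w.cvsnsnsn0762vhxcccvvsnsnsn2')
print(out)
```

Multiple groups make `findall` return tuples — one 2-tuple for each match.

[('cvsnsnsn', '0762'), ('cccvvsnsnsn', '2')]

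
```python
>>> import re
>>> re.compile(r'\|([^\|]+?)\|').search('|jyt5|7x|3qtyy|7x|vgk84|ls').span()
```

(0, 6)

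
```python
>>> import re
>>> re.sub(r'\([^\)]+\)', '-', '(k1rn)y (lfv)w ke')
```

Matches: at [0:6] → '(k1rn)'; at [8:13] → '(lfv)'.
Each match is replaced by '-'.

'-y -w ke'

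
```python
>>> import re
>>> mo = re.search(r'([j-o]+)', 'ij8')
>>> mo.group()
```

'j'

The match spans [1:2] → 'j'.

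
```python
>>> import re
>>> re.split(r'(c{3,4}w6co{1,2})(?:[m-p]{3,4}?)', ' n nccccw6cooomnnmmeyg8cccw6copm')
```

The pattern matches 3 to 4 of the literal 'c', then the literal 'w6c', then 1 to 2 of a literal 'o' (captured); then 3 to 4 of a character in [m-p] (lazy) (non-capturing group).
Lazy quantifiers expand one character at a time until the remainder of the pattern can match.
Matches to split on: at [4:16] → 'ccccw6cooomn'.
With a capturing group present, the delimiter's captured portion is kept in the result list.

[' n n', 'ccccw6coo', 'nmmeyg8cccw6copm']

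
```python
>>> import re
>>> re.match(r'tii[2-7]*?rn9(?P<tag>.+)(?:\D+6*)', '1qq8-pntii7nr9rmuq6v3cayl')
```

None

With `match`, the pattern is implicitly anchored at the beginning.
Here the pattern fails at index 0, so the call returns None.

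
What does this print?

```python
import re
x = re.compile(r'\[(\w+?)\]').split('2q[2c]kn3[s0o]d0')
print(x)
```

Matches to split on: at [2:6] → '[2c]'; at [9:14] → '[s0o]'.
`re.split` interleaves the captured-group text with the surrounding fragments.

['2q', '2c', 'kn3', 's0o', 'd0']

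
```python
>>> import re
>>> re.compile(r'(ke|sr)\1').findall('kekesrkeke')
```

['ke', 'ke']

A backreference is literal: `\1` must see the identical characters the first group matched.
With a single group, `findall` returns only what that group captured — 2 items.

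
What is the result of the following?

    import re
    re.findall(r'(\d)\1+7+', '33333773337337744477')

['3', '3', '3', '4']

A backreference is literal: `\1` must see the identical characters the first group matched.
Walking the string: at [0:7] match '3333377', group 1 = '3'; at [7:11] match '3337', group 1 = '3'; at [11:15] match '3377', group 1 = '3'; at [15:20] match '44477', group 1 = '4'.
One capturing group, so `findall` returns just the captured substring from each match — 4 in all.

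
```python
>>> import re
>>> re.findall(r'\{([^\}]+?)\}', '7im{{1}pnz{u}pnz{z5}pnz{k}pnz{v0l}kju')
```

['{1', 'u', 'z5', 'k', 'v0l']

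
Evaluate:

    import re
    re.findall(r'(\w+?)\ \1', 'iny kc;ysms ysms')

['ysms']

The backreference `\1` re-matches whatever the first group consumed, character for character.
With a single group, `findall` returns only what that group captured — 1 item.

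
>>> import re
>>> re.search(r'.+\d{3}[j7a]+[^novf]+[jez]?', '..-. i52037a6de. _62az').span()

The match spans [0:22] → '..-. i52037a6de. _62az'.

(0, 22)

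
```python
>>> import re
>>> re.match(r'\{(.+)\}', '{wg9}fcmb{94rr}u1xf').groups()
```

`re.match` won't scan ahead — the pattern has to work from the very first character.
The match spans [0:15] → '{wg9}fcmb{94rr}'.
Captured: group 1 = 'wg9}fcmb{94rr'.

('wg9}fcmb{94rr',)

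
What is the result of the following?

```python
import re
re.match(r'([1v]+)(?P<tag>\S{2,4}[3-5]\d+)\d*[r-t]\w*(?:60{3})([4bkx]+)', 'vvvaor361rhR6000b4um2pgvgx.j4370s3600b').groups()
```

('vvv', 'aor361', 'b4')

The pattern matches one or more of one of [1v] (captured); then 2 to 4 of a non-whitespace character, then a character in [3-5], then one or more of a digit (captured as 'tag'); then zero or more of a digit, then a character in [r-t], then zero or more of a word character; then the literal '6', then exactly 3 of a literal '0' (non-capturing group); then one or more of one of [4bkx] (captured).
`re.match` only tries the pattern at the start of the string.
The match spans [0:18] → 'vvvaor361rhR6000b4'.
Captured: group 1 = 'vvv', group 2 = 'aor361', group 3 = 'b4'.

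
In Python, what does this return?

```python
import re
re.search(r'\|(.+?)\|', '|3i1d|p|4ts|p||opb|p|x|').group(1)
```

'3i1d'

Because the quantifier is non-greedy, it stops expanding at the earliest point where the rest of the pattern can succeed.
Unlike `match`, `search` isn't anchored — it looks for the pattern anywhere in the string.
The match spans [0:6] → '|3i1d|'.
Captured: group 1 = '3i1d'.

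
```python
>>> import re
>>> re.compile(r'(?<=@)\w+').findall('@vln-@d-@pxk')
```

The lookaround is zero-width — it requires the adjacent text to match without consuming it, so the asserted text isn't part of the match.
Since nothing is captured, `findall` lists the 3 matched substrings directly.

['vln', 'd', 'pxk']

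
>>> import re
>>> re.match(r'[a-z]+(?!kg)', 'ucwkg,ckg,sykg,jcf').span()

`re.match` only tries the pattern at the start of the string.
The match spans [0:5] → 'ucwkg'.

(0, 5)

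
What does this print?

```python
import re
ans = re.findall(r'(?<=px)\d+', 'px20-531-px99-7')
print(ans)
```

['20', '99']

The lookaround is zero-width — it requires the adjacent text to match without consuming it, so the asserted text isn't part of the match.
`findall` yields the raw match text (2 of them) because the pattern has no groups.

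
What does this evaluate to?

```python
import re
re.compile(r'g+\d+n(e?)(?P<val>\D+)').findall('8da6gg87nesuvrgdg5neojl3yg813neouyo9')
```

[('e', 'suvrgdg'), ('e', 'ouyo')]

This matches one or more of the literal 'g', then one or more of a digit, then a literal 'n'; then optionally a literal 'e' (captured); then one or more of a non-digit (captured as 'val').
Matches: at [4:17] match 'gg87nesuvrgdg', groups = ('e', 'suvrgdg'); at [25:35] match 'g813neouyo', groups = ('e', 'ouyo').
2 groups means each result is a tuple of 2 captured strings — 2 here.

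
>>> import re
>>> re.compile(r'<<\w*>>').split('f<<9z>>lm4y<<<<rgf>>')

The string is cut at each match, leaving 3 pieces.

['f', 'lm4y<<', '']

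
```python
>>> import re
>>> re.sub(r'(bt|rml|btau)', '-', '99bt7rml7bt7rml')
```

Matches: at [2:4] → 'bt'; at [5:8] → 'rml'; at [9:11] → 'bt'; at [12:15] → 'rml'.
Each match is replaced by '-'.

'99-7-7-7-'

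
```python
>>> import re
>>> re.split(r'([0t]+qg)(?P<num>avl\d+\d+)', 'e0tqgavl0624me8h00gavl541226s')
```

['e', '0tqg', 'avl0624', 'me8h00gavl541226s']

The pattern matches one or more of one of [0t], then the literal 'qg' (captured); then the literal 'avl', then one or more of a digit, then one or more of a digit (captured as 'num').
Matches to split on: at [1:12] → '0tqgavl0624'.
The group in the pattern means `split` returns the separators' captures alongside the pieces.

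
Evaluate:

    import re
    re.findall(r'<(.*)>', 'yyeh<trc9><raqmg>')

['trc9><raqmg']

`findall` collects group 1 from the one match (1 total).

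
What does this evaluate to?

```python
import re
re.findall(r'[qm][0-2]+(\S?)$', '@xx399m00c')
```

['c']

Pattern: one of [qm], then one or more of a character in [0-2]; then optionally a non-whitespace character (captured); then anchored at the end.
`findall` collects group 1 from the one match (1 total).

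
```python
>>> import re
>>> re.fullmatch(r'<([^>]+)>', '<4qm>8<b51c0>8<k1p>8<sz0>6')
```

`re.fullmatch` requires the pattern to consume the entire string.
Here the string isn't matched end-to-end, so the call returns None.

None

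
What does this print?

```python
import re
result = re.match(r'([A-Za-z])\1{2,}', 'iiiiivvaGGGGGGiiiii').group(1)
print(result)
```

i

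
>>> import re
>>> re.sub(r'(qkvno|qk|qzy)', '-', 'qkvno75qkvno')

'-75-'

`|` is ordered: at each position the engine commits to the first alternative that works.
Each match is replaced by '-'.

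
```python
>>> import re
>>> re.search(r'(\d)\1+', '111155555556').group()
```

`\1` has to match the exact text group 1 already captured.
`re.search` tries every starting position until one works.
The match spans [0:4] → '1111'.
Captured: group 1 = '1'.

'1111'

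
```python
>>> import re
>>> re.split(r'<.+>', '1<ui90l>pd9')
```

Matches to split on: at [1:8] → '<ui90l>'.
The string is cut at each match, leaving 2 pieces.

['1', 'pd9']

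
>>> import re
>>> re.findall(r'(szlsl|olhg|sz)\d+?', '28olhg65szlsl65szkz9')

['olhg', 'szlsl']

Walking the string: at [2:7] match 'olhg6', group 1 = 'olhg'; at [8:14] match 'szlsl6', group 1 = 'szlsl'.
With a single group, `findall` returns only what that group captured — 2 items.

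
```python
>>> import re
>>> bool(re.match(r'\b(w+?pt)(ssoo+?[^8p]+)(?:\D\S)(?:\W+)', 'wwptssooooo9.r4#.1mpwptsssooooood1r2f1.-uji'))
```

True

The pattern matches a word boundary (`\b`, zero-width); then one or more of the literal 'w' (lazy), then the literal 'pt' (captured); then the literal 'sso', then one or more of the literal 'o' (lazy), then one or more of any character except [8p] (captured); then a non-digit, then a non-whitespace character (non-capturing group); then one or more of a non-word character (non-capturing group).
`re.match` won't scan ahead — the pattern has to work from the very first character.
The match spans [0:17] → 'wwptssooooo9.r4#.'.
Captured: group 1 = 'wwpt', group 2 = 'ssooooo9.'.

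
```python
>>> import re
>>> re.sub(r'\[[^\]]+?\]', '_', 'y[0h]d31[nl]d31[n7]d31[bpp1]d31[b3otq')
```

Matches: at [1:5] → '[0h]'; at [8:12] → '[nl]'; at [15:19] → '[n7]'; at [22:28] → '[bpp1]'.
Every occurrence is swapped for '_'.

'y_d31_d31_d31_d31[b3otq'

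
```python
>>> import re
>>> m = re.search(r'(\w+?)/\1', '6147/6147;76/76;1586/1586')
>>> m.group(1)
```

'6147'

`\1` has to match the exact text group 1 already captured.
`search` walks the string left to right and returns the first match it finds.
The match spans [0:9] → '6147/6147'.
Captured: group 1 = '6147'.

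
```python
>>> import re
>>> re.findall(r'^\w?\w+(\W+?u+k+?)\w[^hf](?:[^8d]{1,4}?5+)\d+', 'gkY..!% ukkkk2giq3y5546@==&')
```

['..!% ukkkk']

Pattern: anchored at the start of the string; then optionally a word character, then one or more of a word character; then one or more of a non-word character (lazy), then one or more of the literal 'u', then one or more of a literal 'k' (lazy) (captured); then a word character, then any character except [hf]; then 1 to 4 of any character except [8d] (lazy), then one or more of the literal '5' (non-capturing group); then one or more of a digit.
Scanning left to right: at [0:23] match 'gkY..!% ukkkk2giq3y5546', group 1 = '..!% ukkkk'.
With a single group, `findall` returns only what that group captured — 1 item.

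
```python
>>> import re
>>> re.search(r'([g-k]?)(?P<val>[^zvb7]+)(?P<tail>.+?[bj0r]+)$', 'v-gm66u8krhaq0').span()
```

This matches optionally a character in [g-k] (captured); then one or more of any character except [zvb7] (captured as 'val'); then one or more of any character (lazy), then one or more of one of [bj0r] (captured as 'tail'); then anchored at the end.
`re.search` scans for the first position where the pattern succeeds.
The match spans [1:14] → '-gm66u8krhaq0'.
Captured: group 1 = '', group 2 = '-gm66u8krha', group 3 = 'q0'.

(1, 14)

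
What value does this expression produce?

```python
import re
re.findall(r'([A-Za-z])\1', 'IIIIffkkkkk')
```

`\1` is not a pattern — it's the concrete string captured by group 1, re-applied verbatim.
One capturing group, so `findall` returns just the captured substring from each match — 5 in all.

['I', 'I', 'f', 'k', 'k']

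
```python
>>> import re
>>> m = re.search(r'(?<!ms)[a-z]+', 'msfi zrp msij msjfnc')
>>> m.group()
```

Because the assertion is negative and zero-width, positions next to the forbidden text are skipped.
Unlike `match`, `search` isn't anchored — it looks for the pattern anywhere in the string.
The match spans [0:4] → 'msfi'.

'msfi'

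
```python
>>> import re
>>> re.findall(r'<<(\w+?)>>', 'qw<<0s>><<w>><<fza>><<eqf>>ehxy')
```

`findall` collects group 1 from each match (4 total).

['0s', 'w', 'fza', 'eqf']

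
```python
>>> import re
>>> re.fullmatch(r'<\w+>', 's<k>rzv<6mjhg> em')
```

`re.fullmatch` is like wrapping the pattern in `^…$` (in single-line mode).
Here the pattern can't cover the whole string, so the call returns None.

None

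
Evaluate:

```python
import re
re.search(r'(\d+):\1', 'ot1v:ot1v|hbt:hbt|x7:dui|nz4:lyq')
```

None

After group 1 captures some text, `\1` only succeeds where that same text appears again.
Here no position works, so the call returns None.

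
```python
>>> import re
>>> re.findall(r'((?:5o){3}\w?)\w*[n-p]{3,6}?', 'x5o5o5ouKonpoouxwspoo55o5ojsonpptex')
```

This matches the literal '5o' repeated 3 times, then optionally a word character (captured); then zero or more of a word character, then 3 to 6 of a character in [n-p] (lazy).
Scanning left to right: at [1:32] match '5o5o5ouKonpoouxwspoo55o5ojsonpp', group 1 = '5o5o5ou'.
One capturing group, so `findall` returns just the captured substring from the one match — 1 in all.

['5o5o5ou']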